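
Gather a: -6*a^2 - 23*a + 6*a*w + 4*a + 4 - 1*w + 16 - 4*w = -6*a^2 + a*(6*w - 19) - 5*w + 20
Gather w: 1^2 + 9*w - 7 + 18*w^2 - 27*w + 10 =18*w^2 - 18*w + 4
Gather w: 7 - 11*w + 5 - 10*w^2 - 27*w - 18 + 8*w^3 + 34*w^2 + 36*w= 8*w^3 + 24*w^2 - 2*w - 6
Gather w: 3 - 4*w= 3 - 4*w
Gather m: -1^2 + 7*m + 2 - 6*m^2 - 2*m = -6*m^2 + 5*m + 1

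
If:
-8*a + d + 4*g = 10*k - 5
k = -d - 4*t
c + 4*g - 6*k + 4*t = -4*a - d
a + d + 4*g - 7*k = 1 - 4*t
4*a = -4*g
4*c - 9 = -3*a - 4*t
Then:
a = -49/123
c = 7/41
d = -391/41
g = 49/123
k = 1/41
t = 195/82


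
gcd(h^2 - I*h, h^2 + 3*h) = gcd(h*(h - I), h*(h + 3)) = h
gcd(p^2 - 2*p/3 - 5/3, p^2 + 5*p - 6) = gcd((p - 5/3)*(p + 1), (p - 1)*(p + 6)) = 1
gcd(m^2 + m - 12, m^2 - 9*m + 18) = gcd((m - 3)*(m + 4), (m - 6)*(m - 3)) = m - 3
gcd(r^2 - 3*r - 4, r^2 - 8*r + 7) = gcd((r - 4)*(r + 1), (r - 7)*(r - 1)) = 1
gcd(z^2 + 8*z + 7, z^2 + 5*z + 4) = z + 1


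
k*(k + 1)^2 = k^3 + 2*k^2 + k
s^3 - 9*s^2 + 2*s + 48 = (s - 8)*(s - 3)*(s + 2)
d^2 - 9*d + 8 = (d - 8)*(d - 1)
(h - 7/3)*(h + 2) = h^2 - h/3 - 14/3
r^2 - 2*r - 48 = (r - 8)*(r + 6)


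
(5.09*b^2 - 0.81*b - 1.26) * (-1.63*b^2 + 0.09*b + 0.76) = -8.2967*b^4 + 1.7784*b^3 + 5.8493*b^2 - 0.729*b - 0.9576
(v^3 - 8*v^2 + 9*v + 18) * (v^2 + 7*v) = v^5 - v^4 - 47*v^3 + 81*v^2 + 126*v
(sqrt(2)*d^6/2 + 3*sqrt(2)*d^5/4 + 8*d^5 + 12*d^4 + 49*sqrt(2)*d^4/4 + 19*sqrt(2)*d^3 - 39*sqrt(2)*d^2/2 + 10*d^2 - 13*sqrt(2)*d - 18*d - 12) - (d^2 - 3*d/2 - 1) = sqrt(2)*d^6/2 + 3*sqrt(2)*d^5/4 + 8*d^5 + 12*d^4 + 49*sqrt(2)*d^4/4 + 19*sqrt(2)*d^3 - 39*sqrt(2)*d^2/2 + 9*d^2 - 13*sqrt(2)*d - 33*d/2 - 11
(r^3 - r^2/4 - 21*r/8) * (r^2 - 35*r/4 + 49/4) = r^5 - 9*r^4 + 189*r^3/16 + 637*r^2/32 - 1029*r/32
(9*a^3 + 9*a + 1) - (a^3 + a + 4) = 8*a^3 + 8*a - 3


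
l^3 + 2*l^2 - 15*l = l*(l - 3)*(l + 5)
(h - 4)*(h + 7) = h^2 + 3*h - 28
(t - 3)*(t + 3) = t^2 - 9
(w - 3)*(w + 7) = w^2 + 4*w - 21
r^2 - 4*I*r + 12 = (r - 6*I)*(r + 2*I)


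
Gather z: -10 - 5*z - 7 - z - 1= -6*z - 18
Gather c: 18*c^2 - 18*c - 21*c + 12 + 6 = 18*c^2 - 39*c + 18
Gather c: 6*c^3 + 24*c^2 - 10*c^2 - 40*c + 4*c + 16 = 6*c^3 + 14*c^2 - 36*c + 16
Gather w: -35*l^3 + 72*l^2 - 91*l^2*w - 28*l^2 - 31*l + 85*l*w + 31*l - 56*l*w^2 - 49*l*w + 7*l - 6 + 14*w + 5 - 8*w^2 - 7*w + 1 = -35*l^3 + 44*l^2 + 7*l + w^2*(-56*l - 8) + w*(-91*l^2 + 36*l + 7)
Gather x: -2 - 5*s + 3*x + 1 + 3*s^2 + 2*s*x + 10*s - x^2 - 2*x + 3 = 3*s^2 + 5*s - x^2 + x*(2*s + 1) + 2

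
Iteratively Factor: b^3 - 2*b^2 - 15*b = (b)*(b^2 - 2*b - 15) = b*(b - 5)*(b + 3)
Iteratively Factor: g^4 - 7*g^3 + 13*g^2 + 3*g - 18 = (g - 2)*(g^3 - 5*g^2 + 3*g + 9) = (g - 2)*(g + 1)*(g^2 - 6*g + 9) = (g - 3)*(g - 2)*(g + 1)*(g - 3)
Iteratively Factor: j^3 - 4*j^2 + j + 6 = (j - 2)*(j^2 - 2*j - 3) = (j - 3)*(j - 2)*(j + 1)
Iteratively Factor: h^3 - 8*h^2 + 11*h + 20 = (h + 1)*(h^2 - 9*h + 20) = (h - 4)*(h + 1)*(h - 5)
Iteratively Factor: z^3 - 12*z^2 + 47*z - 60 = (z - 5)*(z^2 - 7*z + 12) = (z - 5)*(z - 3)*(z - 4)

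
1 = 1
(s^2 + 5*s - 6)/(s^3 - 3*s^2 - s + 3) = (s + 6)/(s^2 - 2*s - 3)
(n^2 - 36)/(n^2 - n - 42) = (n - 6)/(n - 7)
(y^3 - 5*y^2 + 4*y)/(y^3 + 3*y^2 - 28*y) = (y - 1)/(y + 7)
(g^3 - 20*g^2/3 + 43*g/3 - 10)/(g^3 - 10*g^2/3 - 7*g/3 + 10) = (3*g - 5)/(3*g + 5)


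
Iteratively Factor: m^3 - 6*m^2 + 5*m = (m - 5)*(m^2 - m) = m*(m - 5)*(m - 1)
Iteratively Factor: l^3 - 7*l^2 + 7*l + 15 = (l - 5)*(l^2 - 2*l - 3) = (l - 5)*(l - 3)*(l + 1)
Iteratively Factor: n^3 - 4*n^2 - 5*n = (n + 1)*(n^2 - 5*n) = (n - 5)*(n + 1)*(n)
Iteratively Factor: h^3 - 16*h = (h + 4)*(h^2 - 4*h) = (h - 4)*(h + 4)*(h)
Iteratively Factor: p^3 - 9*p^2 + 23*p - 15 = (p - 3)*(p^2 - 6*p + 5) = (p - 3)*(p - 1)*(p - 5)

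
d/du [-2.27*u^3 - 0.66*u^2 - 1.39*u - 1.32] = -6.81*u^2 - 1.32*u - 1.39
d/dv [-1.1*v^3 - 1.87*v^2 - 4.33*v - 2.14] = -3.3*v^2 - 3.74*v - 4.33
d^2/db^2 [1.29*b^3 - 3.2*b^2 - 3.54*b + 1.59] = 7.74*b - 6.4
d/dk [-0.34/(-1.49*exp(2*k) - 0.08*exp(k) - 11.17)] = (-1.0132*exp(k) - 0.0272)*exp(k)/(1.49*exp(2*k) + 0.08*exp(k) + 11.17)^2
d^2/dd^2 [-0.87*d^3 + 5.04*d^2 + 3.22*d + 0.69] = 10.08 - 5.22*d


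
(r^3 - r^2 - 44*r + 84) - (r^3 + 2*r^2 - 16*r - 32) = -3*r^2 - 28*r + 116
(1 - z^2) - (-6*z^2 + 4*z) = 5*z^2 - 4*z + 1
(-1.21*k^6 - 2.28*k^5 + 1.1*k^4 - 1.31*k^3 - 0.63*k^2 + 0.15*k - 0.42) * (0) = 0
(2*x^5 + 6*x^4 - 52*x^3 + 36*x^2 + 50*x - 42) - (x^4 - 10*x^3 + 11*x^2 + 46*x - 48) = 2*x^5 + 5*x^4 - 42*x^3 + 25*x^2 + 4*x + 6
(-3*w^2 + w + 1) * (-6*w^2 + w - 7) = 18*w^4 - 9*w^3 + 16*w^2 - 6*w - 7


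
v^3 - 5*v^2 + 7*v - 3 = (v - 3)*(v - 1)^2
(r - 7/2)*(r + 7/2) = r^2 - 49/4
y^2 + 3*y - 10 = (y - 2)*(y + 5)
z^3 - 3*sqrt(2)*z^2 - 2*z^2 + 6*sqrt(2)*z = z*(z - 2)*(z - 3*sqrt(2))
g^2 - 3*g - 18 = (g - 6)*(g + 3)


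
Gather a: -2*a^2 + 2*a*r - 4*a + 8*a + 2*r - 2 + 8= -2*a^2 + a*(2*r + 4) + 2*r + 6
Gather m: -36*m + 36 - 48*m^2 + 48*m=-48*m^2 + 12*m + 36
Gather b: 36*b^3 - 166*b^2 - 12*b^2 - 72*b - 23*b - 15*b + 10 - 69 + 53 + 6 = 36*b^3 - 178*b^2 - 110*b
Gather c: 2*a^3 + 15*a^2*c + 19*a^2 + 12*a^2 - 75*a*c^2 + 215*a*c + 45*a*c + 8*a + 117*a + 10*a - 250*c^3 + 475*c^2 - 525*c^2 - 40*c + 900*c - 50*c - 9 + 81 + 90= 2*a^3 + 31*a^2 + 135*a - 250*c^3 + c^2*(-75*a - 50) + c*(15*a^2 + 260*a + 810) + 162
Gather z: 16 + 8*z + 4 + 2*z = 10*z + 20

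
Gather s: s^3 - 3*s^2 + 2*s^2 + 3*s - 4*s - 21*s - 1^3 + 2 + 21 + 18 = s^3 - s^2 - 22*s + 40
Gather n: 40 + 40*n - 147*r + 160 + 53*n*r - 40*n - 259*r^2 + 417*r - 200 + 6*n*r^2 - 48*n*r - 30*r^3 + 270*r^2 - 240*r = n*(6*r^2 + 5*r) - 30*r^3 + 11*r^2 + 30*r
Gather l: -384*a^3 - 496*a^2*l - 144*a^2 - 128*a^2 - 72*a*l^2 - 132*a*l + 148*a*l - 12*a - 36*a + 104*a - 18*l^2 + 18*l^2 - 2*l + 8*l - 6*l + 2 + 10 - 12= -384*a^3 - 272*a^2 - 72*a*l^2 + 56*a + l*(-496*a^2 + 16*a)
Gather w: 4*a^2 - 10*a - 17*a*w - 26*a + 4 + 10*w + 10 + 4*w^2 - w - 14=4*a^2 - 36*a + 4*w^2 + w*(9 - 17*a)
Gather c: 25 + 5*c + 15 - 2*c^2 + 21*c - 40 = -2*c^2 + 26*c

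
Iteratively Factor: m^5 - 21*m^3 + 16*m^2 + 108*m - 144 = (m + 3)*(m^4 - 3*m^3 - 12*m^2 + 52*m - 48) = (m - 3)*(m + 3)*(m^3 - 12*m + 16) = (m - 3)*(m + 3)*(m + 4)*(m^2 - 4*m + 4) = (m - 3)*(m - 2)*(m + 3)*(m + 4)*(m - 2)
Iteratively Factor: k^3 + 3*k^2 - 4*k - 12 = (k + 2)*(k^2 + k - 6) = (k + 2)*(k + 3)*(k - 2)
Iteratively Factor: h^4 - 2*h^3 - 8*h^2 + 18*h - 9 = (h - 1)*(h^3 - h^2 - 9*h + 9) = (h - 1)*(h + 3)*(h^2 - 4*h + 3) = (h - 3)*(h - 1)*(h + 3)*(h - 1)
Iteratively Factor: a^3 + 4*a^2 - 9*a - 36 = (a + 4)*(a^2 - 9) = (a + 3)*(a + 4)*(a - 3)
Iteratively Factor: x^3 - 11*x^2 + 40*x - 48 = (x - 4)*(x^2 - 7*x + 12) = (x - 4)^2*(x - 3)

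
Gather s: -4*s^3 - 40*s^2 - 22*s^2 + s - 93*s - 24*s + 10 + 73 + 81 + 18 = -4*s^3 - 62*s^2 - 116*s + 182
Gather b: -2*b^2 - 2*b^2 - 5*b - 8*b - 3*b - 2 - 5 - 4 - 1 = -4*b^2 - 16*b - 12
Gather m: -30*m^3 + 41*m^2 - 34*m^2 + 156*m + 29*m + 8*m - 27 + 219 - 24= -30*m^3 + 7*m^2 + 193*m + 168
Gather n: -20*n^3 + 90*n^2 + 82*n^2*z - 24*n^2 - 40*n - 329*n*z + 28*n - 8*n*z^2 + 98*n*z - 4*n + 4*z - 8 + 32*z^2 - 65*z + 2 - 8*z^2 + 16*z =-20*n^3 + n^2*(82*z + 66) + n*(-8*z^2 - 231*z - 16) + 24*z^2 - 45*z - 6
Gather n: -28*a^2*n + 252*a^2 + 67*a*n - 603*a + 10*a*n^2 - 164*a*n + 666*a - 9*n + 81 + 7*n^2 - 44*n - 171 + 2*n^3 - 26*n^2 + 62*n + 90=252*a^2 + 63*a + 2*n^3 + n^2*(10*a - 19) + n*(-28*a^2 - 97*a + 9)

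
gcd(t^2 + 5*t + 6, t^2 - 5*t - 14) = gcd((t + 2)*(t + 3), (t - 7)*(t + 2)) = t + 2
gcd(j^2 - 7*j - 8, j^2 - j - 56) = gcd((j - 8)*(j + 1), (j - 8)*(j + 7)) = j - 8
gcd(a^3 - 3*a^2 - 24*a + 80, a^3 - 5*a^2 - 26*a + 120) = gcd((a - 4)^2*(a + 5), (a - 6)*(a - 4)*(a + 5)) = a^2 + a - 20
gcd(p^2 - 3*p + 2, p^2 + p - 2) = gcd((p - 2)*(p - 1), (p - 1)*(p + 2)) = p - 1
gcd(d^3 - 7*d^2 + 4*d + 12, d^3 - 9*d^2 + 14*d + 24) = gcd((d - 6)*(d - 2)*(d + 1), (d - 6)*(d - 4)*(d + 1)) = d^2 - 5*d - 6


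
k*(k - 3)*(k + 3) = k^3 - 9*k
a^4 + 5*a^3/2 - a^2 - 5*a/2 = a*(a - 1)*(a + 1)*(a + 5/2)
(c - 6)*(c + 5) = c^2 - c - 30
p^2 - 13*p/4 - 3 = (p - 4)*(p + 3/4)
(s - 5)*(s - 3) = s^2 - 8*s + 15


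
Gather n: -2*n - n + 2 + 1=3 - 3*n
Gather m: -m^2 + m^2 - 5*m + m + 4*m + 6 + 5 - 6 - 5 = 0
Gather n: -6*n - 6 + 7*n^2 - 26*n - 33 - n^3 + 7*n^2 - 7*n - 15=-n^3 + 14*n^2 - 39*n - 54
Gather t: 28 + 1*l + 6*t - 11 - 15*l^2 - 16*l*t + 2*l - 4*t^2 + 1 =-15*l^2 + 3*l - 4*t^2 + t*(6 - 16*l) + 18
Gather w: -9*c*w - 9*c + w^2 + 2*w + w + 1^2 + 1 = -9*c + w^2 + w*(3 - 9*c) + 2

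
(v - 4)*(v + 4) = v^2 - 16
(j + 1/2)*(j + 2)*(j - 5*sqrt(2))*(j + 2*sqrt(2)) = j^4 - 3*sqrt(2)*j^3 + 5*j^3/2 - 19*j^2 - 15*sqrt(2)*j^2/2 - 50*j - 3*sqrt(2)*j - 20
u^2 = u^2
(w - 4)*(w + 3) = w^2 - w - 12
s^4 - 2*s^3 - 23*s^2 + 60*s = s*(s - 4)*(s - 3)*(s + 5)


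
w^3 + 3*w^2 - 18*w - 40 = (w - 4)*(w + 2)*(w + 5)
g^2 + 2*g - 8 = (g - 2)*(g + 4)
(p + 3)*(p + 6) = p^2 + 9*p + 18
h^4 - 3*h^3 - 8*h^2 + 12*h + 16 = (h - 4)*(h - 2)*(h + 1)*(h + 2)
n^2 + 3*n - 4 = (n - 1)*(n + 4)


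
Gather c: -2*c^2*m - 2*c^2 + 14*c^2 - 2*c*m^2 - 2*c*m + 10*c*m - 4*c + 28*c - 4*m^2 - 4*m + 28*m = c^2*(12 - 2*m) + c*(-2*m^2 + 8*m + 24) - 4*m^2 + 24*m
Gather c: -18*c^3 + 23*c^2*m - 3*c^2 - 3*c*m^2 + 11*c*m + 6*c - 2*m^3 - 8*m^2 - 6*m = -18*c^3 + c^2*(23*m - 3) + c*(-3*m^2 + 11*m + 6) - 2*m^3 - 8*m^2 - 6*m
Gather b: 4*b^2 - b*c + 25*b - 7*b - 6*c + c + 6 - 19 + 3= 4*b^2 + b*(18 - c) - 5*c - 10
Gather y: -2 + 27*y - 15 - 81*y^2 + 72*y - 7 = -81*y^2 + 99*y - 24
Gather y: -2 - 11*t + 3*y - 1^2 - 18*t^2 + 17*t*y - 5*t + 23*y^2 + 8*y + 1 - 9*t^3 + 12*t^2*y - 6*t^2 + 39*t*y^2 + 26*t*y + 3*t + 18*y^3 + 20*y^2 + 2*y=-9*t^3 - 24*t^2 - 13*t + 18*y^3 + y^2*(39*t + 43) + y*(12*t^2 + 43*t + 13) - 2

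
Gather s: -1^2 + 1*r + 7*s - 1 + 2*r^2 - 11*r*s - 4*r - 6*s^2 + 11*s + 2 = 2*r^2 - 3*r - 6*s^2 + s*(18 - 11*r)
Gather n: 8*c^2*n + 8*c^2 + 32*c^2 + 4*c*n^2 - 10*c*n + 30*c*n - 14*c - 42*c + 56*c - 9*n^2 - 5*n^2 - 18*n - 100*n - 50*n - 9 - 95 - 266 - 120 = 40*c^2 + n^2*(4*c - 14) + n*(8*c^2 + 20*c - 168) - 490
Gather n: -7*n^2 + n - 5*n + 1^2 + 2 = -7*n^2 - 4*n + 3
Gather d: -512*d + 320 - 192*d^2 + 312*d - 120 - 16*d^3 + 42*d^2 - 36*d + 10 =-16*d^3 - 150*d^2 - 236*d + 210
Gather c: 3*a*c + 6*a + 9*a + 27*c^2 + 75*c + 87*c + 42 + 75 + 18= 15*a + 27*c^2 + c*(3*a + 162) + 135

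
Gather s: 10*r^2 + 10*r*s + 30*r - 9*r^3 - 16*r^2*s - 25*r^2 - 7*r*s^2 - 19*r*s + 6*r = -9*r^3 - 15*r^2 - 7*r*s^2 + 36*r + s*(-16*r^2 - 9*r)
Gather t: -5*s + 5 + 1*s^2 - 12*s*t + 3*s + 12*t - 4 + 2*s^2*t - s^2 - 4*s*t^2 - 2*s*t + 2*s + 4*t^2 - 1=t^2*(4 - 4*s) + t*(2*s^2 - 14*s + 12)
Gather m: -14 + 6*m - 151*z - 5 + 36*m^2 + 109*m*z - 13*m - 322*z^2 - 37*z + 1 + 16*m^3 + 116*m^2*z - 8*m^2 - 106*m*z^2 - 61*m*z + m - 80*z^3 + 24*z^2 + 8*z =16*m^3 + m^2*(116*z + 28) + m*(-106*z^2 + 48*z - 6) - 80*z^3 - 298*z^2 - 180*z - 18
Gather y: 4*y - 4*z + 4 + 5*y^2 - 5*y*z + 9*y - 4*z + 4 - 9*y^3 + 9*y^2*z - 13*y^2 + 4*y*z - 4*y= -9*y^3 + y^2*(9*z - 8) + y*(9 - z) - 8*z + 8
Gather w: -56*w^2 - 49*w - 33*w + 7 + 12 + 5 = -56*w^2 - 82*w + 24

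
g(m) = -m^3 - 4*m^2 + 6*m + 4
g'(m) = -3*m^2 - 8*m + 6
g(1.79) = -3.81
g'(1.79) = -17.93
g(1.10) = 4.43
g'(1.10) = -6.43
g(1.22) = 3.55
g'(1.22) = -8.23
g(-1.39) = -9.38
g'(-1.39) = 11.32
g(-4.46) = -13.61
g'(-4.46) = -17.99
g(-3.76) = -21.95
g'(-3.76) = -6.33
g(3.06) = -43.75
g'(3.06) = -46.57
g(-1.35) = -8.93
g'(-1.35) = 11.33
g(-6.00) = 40.00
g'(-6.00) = -54.00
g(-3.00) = -23.00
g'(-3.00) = 3.00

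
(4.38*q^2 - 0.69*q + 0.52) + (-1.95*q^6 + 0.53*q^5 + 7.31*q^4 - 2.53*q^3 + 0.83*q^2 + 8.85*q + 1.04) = -1.95*q^6 + 0.53*q^5 + 7.31*q^4 - 2.53*q^3 + 5.21*q^2 + 8.16*q + 1.56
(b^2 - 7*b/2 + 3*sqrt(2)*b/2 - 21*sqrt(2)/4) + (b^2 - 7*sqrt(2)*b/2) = 2*b^2 - 7*b/2 - 2*sqrt(2)*b - 21*sqrt(2)/4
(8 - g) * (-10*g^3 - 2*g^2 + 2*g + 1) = 10*g^4 - 78*g^3 - 18*g^2 + 15*g + 8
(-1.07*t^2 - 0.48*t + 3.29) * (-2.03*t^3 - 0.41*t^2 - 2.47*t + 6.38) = 2.1721*t^5 + 1.4131*t^4 - 3.839*t^3 - 6.9899*t^2 - 11.1887*t + 20.9902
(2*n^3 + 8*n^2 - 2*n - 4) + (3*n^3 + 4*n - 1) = 5*n^3 + 8*n^2 + 2*n - 5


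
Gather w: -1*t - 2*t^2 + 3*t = -2*t^2 + 2*t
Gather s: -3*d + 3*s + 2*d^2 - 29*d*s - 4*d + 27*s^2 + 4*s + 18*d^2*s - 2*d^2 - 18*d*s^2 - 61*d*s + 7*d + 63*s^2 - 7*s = s^2*(90 - 18*d) + s*(18*d^2 - 90*d)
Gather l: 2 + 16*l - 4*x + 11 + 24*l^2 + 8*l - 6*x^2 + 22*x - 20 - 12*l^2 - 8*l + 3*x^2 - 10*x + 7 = 12*l^2 + 16*l - 3*x^2 + 8*x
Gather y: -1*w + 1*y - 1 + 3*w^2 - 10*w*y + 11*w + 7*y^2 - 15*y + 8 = 3*w^2 + 10*w + 7*y^2 + y*(-10*w - 14) + 7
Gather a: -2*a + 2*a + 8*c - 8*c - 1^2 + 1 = 0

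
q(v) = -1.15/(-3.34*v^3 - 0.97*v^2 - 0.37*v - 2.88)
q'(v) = -1.15*(10.02*v^2 + 1.94*v + 0.37)/(-3.34*v^3 - 0.97*v^2 - 0.37*v - 2.88)^2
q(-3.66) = -0.01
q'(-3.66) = -0.01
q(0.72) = 0.23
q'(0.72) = -0.33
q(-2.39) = -0.03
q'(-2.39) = -0.04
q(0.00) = 0.40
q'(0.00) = -0.05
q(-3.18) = -0.01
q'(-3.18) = -0.01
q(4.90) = 0.00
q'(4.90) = -0.00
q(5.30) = 0.00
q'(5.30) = -0.00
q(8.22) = 0.00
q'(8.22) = -0.00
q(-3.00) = -0.01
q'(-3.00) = -0.02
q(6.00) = 0.00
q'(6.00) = -0.00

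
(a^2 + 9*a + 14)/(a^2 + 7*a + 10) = (a + 7)/(a + 5)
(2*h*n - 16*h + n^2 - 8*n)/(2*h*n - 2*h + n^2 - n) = (n - 8)/(n - 1)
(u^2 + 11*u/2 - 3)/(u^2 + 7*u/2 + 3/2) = (2*u^2 + 11*u - 6)/(2*u^2 + 7*u + 3)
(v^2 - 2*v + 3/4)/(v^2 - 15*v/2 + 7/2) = (v - 3/2)/(v - 7)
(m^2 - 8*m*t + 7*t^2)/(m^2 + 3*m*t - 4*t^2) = (m - 7*t)/(m + 4*t)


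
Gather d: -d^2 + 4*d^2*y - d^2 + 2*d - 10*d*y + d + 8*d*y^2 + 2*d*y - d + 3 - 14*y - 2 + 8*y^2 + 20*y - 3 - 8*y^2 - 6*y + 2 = d^2*(4*y - 2) + d*(8*y^2 - 8*y + 2)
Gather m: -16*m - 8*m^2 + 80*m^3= 80*m^3 - 8*m^2 - 16*m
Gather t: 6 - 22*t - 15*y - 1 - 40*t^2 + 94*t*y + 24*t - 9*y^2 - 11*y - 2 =-40*t^2 + t*(94*y + 2) - 9*y^2 - 26*y + 3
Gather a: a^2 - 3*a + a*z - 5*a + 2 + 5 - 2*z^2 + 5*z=a^2 + a*(z - 8) - 2*z^2 + 5*z + 7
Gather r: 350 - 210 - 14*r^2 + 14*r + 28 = -14*r^2 + 14*r + 168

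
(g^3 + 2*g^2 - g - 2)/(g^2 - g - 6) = (g^2 - 1)/(g - 3)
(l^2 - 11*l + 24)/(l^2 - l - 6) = (l - 8)/(l + 2)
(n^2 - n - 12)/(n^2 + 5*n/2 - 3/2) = 2*(n - 4)/(2*n - 1)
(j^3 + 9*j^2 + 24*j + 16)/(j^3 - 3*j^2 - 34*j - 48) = (j^3 + 9*j^2 + 24*j + 16)/(j^3 - 3*j^2 - 34*j - 48)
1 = 1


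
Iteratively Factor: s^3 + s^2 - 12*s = (s - 3)*(s^2 + 4*s) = s*(s - 3)*(s + 4)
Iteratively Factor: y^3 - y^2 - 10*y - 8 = (y + 1)*(y^2 - 2*y - 8) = (y - 4)*(y + 1)*(y + 2)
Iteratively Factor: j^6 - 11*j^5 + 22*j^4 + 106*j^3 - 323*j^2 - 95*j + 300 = (j - 5)*(j^5 - 6*j^4 - 8*j^3 + 66*j^2 + 7*j - 60) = (j - 5)*(j + 1)*(j^4 - 7*j^3 - j^2 + 67*j - 60) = (j - 5)*(j - 4)*(j + 1)*(j^3 - 3*j^2 - 13*j + 15) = (j - 5)^2*(j - 4)*(j + 1)*(j^2 + 2*j - 3) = (j - 5)^2*(j - 4)*(j + 1)*(j + 3)*(j - 1)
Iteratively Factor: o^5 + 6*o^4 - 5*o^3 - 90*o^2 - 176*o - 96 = (o - 4)*(o^4 + 10*o^3 + 35*o^2 + 50*o + 24) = (o - 4)*(o + 4)*(o^3 + 6*o^2 + 11*o + 6) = (o - 4)*(o + 1)*(o + 4)*(o^2 + 5*o + 6) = (o - 4)*(o + 1)*(o + 2)*(o + 4)*(o + 3)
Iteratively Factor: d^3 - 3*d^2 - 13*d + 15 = (d - 1)*(d^2 - 2*d - 15) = (d - 1)*(d + 3)*(d - 5)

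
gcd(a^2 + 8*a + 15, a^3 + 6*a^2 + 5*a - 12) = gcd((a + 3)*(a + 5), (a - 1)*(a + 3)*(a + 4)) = a + 3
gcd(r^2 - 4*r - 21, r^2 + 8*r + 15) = r + 3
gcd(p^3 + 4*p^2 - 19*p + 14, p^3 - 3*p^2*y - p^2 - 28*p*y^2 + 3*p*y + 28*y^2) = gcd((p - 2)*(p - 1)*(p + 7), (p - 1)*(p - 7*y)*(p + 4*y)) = p - 1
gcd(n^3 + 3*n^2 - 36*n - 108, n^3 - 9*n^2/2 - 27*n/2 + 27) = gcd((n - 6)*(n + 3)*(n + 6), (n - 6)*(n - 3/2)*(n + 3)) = n^2 - 3*n - 18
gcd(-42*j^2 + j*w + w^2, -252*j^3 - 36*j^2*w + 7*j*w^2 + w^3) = -42*j^2 + j*w + w^2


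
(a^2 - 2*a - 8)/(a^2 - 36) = (a^2 - 2*a - 8)/(a^2 - 36)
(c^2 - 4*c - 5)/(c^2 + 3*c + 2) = (c - 5)/(c + 2)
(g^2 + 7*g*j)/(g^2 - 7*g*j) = (g + 7*j)/(g - 7*j)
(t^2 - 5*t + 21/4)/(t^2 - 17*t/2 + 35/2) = (t - 3/2)/(t - 5)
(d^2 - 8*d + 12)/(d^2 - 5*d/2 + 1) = 2*(d - 6)/(2*d - 1)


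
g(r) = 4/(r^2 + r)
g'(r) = 4*(-2*r - 1)/(r^2 + r)^2 = 4*(-2*r - 1)/(r^2*(r + 1)^2)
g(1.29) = 1.35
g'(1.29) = -1.64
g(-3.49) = 0.46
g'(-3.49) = 0.32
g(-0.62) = -16.98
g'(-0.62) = 17.30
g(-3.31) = 0.52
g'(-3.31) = 0.38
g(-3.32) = 0.52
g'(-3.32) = 0.38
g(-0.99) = -404.04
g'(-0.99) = 39995.92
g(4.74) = 0.15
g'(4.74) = -0.06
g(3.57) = 0.25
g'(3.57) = -0.12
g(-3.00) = 0.67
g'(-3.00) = 0.56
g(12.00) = 0.03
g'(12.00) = 0.00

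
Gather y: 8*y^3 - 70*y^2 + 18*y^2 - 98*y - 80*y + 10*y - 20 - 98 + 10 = 8*y^3 - 52*y^2 - 168*y - 108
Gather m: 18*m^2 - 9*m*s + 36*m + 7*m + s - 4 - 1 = 18*m^2 + m*(43 - 9*s) + s - 5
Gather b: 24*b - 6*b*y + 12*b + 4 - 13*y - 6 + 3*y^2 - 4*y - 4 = b*(36 - 6*y) + 3*y^2 - 17*y - 6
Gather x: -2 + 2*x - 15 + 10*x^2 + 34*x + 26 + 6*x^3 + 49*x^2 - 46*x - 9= 6*x^3 + 59*x^2 - 10*x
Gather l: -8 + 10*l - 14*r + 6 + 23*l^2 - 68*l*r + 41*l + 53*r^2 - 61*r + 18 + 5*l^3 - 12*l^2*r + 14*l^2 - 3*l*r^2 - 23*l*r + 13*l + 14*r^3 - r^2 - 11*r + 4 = 5*l^3 + l^2*(37 - 12*r) + l*(-3*r^2 - 91*r + 64) + 14*r^3 + 52*r^2 - 86*r + 20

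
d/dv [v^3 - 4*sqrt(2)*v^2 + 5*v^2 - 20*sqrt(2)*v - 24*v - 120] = 3*v^2 - 8*sqrt(2)*v + 10*v - 20*sqrt(2) - 24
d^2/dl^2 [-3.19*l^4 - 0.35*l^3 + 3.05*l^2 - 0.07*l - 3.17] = -38.28*l^2 - 2.1*l + 6.1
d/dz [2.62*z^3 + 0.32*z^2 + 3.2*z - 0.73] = 7.86*z^2 + 0.64*z + 3.2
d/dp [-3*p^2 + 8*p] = 8 - 6*p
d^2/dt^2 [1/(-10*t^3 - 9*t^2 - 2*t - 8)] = 2*(3*(10*t + 3)*(10*t^3 + 9*t^2 + 2*t + 8) - 4*(15*t^2 + 9*t + 1)^2)/(10*t^3 + 9*t^2 + 2*t + 8)^3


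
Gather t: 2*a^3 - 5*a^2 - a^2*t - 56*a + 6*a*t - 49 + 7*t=2*a^3 - 5*a^2 - 56*a + t*(-a^2 + 6*a + 7) - 49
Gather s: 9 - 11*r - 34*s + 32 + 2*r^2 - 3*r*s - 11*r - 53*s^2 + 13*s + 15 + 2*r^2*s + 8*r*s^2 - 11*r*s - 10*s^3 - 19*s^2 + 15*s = 2*r^2 - 22*r - 10*s^3 + s^2*(8*r - 72) + s*(2*r^2 - 14*r - 6) + 56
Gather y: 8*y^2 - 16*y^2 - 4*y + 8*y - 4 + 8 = -8*y^2 + 4*y + 4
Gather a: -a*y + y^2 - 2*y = -a*y + y^2 - 2*y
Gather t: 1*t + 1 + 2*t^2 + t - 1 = 2*t^2 + 2*t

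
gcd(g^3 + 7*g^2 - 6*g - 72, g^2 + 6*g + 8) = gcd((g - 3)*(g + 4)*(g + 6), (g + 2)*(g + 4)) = g + 4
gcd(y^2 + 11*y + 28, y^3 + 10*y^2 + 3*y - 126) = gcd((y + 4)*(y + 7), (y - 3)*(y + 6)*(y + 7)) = y + 7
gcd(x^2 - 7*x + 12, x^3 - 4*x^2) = x - 4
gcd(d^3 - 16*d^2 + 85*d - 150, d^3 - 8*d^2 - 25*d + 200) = d - 5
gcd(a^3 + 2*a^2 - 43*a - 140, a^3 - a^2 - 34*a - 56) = a^2 - 3*a - 28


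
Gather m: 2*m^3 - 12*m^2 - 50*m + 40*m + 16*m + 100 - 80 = 2*m^3 - 12*m^2 + 6*m + 20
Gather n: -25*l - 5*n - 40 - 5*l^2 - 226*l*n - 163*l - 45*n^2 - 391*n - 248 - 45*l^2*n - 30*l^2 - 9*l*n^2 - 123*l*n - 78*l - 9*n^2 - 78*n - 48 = -35*l^2 - 266*l + n^2*(-9*l - 54) + n*(-45*l^2 - 349*l - 474) - 336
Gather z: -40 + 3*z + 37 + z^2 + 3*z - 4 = z^2 + 6*z - 7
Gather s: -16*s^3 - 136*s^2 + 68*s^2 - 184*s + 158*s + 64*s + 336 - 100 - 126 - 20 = -16*s^3 - 68*s^2 + 38*s + 90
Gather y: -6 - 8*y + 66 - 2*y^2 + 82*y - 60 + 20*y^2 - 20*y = 18*y^2 + 54*y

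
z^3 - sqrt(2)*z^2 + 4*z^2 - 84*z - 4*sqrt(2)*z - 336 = (z + 4)*(z - 7*sqrt(2))*(z + 6*sqrt(2))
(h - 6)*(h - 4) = h^2 - 10*h + 24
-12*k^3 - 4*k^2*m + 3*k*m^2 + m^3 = (-2*k + m)*(2*k + m)*(3*k + m)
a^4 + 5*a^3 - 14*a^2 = a^2*(a - 2)*(a + 7)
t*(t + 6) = t^2 + 6*t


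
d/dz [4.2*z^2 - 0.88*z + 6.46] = 8.4*z - 0.88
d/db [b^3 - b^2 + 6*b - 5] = 3*b^2 - 2*b + 6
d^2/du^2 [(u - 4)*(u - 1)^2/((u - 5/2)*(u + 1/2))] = 72*(4*u^3 - 48*u^2 + 111*u - 94)/(64*u^6 - 384*u^5 + 528*u^4 + 448*u^3 - 660*u^2 - 600*u - 125)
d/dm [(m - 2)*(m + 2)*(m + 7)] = 3*m^2 + 14*m - 4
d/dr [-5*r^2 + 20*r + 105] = 20 - 10*r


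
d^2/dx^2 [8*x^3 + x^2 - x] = 48*x + 2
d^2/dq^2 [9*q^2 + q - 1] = 18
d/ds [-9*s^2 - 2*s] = -18*s - 2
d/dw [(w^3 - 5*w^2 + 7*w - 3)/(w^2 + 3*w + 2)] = (w^4 + 6*w^3 - 16*w^2 - 14*w + 23)/(w^4 + 6*w^3 + 13*w^2 + 12*w + 4)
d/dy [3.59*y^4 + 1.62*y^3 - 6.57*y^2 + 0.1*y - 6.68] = 14.36*y^3 + 4.86*y^2 - 13.14*y + 0.1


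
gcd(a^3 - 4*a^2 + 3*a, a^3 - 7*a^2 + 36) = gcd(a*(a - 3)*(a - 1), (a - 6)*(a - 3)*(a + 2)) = a - 3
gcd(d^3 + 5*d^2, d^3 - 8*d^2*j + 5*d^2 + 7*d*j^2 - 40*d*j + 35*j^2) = d + 5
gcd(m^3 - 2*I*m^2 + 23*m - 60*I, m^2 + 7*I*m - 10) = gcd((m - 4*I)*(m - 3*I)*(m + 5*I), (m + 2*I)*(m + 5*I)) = m + 5*I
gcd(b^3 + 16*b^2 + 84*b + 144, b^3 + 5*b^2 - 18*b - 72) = b + 6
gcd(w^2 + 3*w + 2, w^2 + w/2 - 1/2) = w + 1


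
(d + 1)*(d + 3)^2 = d^3 + 7*d^2 + 15*d + 9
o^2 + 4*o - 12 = (o - 2)*(o + 6)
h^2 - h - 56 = (h - 8)*(h + 7)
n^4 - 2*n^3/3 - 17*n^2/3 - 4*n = n*(n - 3)*(n + 1)*(n + 4/3)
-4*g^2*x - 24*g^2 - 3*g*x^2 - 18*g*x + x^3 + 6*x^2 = (-4*g + x)*(g + x)*(x + 6)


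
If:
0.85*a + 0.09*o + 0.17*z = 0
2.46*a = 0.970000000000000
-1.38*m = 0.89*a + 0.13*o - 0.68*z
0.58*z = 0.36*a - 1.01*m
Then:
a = 0.39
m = 0.12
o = -3.79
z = 0.04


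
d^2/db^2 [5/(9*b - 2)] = 810/(9*b - 2)^3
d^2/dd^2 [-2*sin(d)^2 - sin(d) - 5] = sin(d) - 4*cos(2*d)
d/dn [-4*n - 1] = -4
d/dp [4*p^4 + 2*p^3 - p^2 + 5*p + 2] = 16*p^3 + 6*p^2 - 2*p + 5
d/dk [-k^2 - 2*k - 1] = -2*k - 2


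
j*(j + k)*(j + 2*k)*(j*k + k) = j^4*k + 3*j^3*k^2 + j^3*k + 2*j^2*k^3 + 3*j^2*k^2 + 2*j*k^3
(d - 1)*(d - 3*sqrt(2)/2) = d^2 - 3*sqrt(2)*d/2 - d + 3*sqrt(2)/2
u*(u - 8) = u^2 - 8*u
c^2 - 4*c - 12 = (c - 6)*(c + 2)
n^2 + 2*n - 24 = (n - 4)*(n + 6)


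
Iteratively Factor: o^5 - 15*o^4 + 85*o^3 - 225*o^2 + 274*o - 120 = (o - 3)*(o^4 - 12*o^3 + 49*o^2 - 78*o + 40) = (o - 4)*(o - 3)*(o^3 - 8*o^2 + 17*o - 10) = (o - 4)*(o - 3)*(o - 2)*(o^2 - 6*o + 5) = (o - 5)*(o - 4)*(o - 3)*(o - 2)*(o - 1)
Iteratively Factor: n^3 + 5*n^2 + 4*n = (n + 4)*(n^2 + n) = (n + 1)*(n + 4)*(n)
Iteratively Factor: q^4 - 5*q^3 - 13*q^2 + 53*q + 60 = (q - 4)*(q^3 - q^2 - 17*q - 15) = (q - 4)*(q + 1)*(q^2 - 2*q - 15) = (q - 5)*(q - 4)*(q + 1)*(q + 3)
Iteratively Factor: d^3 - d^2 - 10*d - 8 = (d - 4)*(d^2 + 3*d + 2) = (d - 4)*(d + 2)*(d + 1)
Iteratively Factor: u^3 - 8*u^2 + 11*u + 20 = (u - 4)*(u^2 - 4*u - 5) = (u - 4)*(u + 1)*(u - 5)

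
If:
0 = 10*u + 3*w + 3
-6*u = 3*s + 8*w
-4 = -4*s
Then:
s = 1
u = -15/62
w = -6/31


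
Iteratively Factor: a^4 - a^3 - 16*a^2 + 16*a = (a + 4)*(a^3 - 5*a^2 + 4*a) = a*(a + 4)*(a^2 - 5*a + 4) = a*(a - 1)*(a + 4)*(a - 4)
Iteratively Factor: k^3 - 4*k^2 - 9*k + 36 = (k - 4)*(k^2 - 9) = (k - 4)*(k - 3)*(k + 3)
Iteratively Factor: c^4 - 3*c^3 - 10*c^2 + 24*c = (c - 4)*(c^3 + c^2 - 6*c) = (c - 4)*(c + 3)*(c^2 - 2*c) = c*(c - 4)*(c + 3)*(c - 2)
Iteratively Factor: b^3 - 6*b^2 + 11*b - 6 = (b - 2)*(b^2 - 4*b + 3) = (b - 2)*(b - 1)*(b - 3)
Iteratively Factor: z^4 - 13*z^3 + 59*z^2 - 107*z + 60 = (z - 3)*(z^3 - 10*z^2 + 29*z - 20) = (z - 3)*(z - 1)*(z^2 - 9*z + 20) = (z - 4)*(z - 3)*(z - 1)*(z - 5)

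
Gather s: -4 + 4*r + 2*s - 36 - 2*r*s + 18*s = 4*r + s*(20 - 2*r) - 40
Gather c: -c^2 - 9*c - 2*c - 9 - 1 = -c^2 - 11*c - 10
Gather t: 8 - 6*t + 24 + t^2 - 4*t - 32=t^2 - 10*t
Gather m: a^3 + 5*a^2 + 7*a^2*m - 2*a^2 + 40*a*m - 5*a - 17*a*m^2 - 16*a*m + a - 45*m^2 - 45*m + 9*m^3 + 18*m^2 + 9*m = a^3 + 3*a^2 - 4*a + 9*m^3 + m^2*(-17*a - 27) + m*(7*a^2 + 24*a - 36)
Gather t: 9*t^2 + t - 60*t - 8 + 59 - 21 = 9*t^2 - 59*t + 30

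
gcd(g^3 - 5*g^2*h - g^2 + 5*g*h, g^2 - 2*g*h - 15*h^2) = g - 5*h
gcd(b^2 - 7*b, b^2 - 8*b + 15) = 1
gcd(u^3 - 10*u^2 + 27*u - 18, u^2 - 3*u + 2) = u - 1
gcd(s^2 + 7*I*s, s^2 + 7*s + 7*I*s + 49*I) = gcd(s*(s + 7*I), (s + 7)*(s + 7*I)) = s + 7*I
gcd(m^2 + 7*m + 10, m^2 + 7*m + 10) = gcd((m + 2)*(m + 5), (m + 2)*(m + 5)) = m^2 + 7*m + 10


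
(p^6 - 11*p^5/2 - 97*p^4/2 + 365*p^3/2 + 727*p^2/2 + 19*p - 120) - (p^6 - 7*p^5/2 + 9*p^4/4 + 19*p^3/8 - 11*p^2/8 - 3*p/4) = -2*p^5 - 203*p^4/4 + 1441*p^3/8 + 2919*p^2/8 + 79*p/4 - 120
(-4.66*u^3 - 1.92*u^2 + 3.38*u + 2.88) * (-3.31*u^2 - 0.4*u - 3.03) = 15.4246*u^5 + 8.2192*u^4 + 3.7*u^3 - 5.0672*u^2 - 11.3934*u - 8.7264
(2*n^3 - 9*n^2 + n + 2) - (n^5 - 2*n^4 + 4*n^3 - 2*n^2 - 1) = -n^5 + 2*n^4 - 2*n^3 - 7*n^2 + n + 3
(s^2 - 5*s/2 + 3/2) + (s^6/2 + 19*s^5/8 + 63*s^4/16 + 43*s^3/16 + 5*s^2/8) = s^6/2 + 19*s^5/8 + 63*s^4/16 + 43*s^3/16 + 13*s^2/8 - 5*s/2 + 3/2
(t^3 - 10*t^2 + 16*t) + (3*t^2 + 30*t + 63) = t^3 - 7*t^2 + 46*t + 63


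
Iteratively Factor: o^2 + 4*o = (o + 4)*(o)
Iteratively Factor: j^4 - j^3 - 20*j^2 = (j + 4)*(j^3 - 5*j^2) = j*(j + 4)*(j^2 - 5*j) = j*(j - 5)*(j + 4)*(j)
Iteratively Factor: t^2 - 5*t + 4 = (t - 4)*(t - 1)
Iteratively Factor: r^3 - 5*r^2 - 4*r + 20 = (r + 2)*(r^2 - 7*r + 10) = (r - 2)*(r + 2)*(r - 5)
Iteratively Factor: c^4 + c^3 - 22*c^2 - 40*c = (c + 4)*(c^3 - 3*c^2 - 10*c) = (c + 2)*(c + 4)*(c^2 - 5*c) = (c - 5)*(c + 2)*(c + 4)*(c)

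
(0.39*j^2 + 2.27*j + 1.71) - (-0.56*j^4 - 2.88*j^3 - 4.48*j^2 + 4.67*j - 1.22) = 0.56*j^4 + 2.88*j^3 + 4.87*j^2 - 2.4*j + 2.93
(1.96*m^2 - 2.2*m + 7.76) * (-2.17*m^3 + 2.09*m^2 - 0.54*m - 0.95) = -4.2532*m^5 + 8.8704*m^4 - 22.4956*m^3 + 15.5444*m^2 - 2.1004*m - 7.372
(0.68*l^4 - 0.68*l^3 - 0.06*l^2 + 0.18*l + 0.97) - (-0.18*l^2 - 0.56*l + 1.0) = 0.68*l^4 - 0.68*l^3 + 0.12*l^2 + 0.74*l - 0.03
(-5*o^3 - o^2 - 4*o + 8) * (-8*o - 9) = 40*o^4 + 53*o^3 + 41*o^2 - 28*o - 72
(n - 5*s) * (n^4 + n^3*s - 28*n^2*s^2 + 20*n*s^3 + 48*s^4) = n^5 - 4*n^4*s - 33*n^3*s^2 + 160*n^2*s^3 - 52*n*s^4 - 240*s^5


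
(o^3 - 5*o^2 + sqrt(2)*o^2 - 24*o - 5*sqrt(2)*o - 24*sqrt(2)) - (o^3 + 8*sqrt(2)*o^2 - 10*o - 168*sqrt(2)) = -7*sqrt(2)*o^2 - 5*o^2 - 14*o - 5*sqrt(2)*o + 144*sqrt(2)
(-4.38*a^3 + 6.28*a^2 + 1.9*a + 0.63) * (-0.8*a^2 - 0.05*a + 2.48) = 3.504*a^5 - 4.805*a^4 - 12.6964*a^3 + 14.9754*a^2 + 4.6805*a + 1.5624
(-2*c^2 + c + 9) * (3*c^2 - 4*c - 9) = -6*c^4 + 11*c^3 + 41*c^2 - 45*c - 81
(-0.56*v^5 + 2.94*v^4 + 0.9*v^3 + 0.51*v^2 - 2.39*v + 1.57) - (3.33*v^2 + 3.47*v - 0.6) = -0.56*v^5 + 2.94*v^4 + 0.9*v^3 - 2.82*v^2 - 5.86*v + 2.17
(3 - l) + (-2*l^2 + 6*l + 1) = -2*l^2 + 5*l + 4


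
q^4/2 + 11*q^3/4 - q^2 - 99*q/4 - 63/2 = (q/2 + 1)*(q - 3)*(q + 3)*(q + 7/2)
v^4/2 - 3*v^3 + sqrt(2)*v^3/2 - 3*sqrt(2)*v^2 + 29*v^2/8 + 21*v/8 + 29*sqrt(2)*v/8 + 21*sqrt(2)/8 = (v/2 + sqrt(2)/2)*(v - 7/2)*(v - 3)*(v + 1/2)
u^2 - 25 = (u - 5)*(u + 5)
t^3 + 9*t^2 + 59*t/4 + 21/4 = (t + 1/2)*(t + 3/2)*(t + 7)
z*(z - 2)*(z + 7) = z^3 + 5*z^2 - 14*z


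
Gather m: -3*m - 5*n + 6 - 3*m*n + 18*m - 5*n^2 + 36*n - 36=m*(15 - 3*n) - 5*n^2 + 31*n - 30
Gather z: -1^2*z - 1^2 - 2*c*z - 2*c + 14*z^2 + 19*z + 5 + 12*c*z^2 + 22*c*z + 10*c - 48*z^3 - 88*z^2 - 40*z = 8*c - 48*z^3 + z^2*(12*c - 74) + z*(20*c - 22) + 4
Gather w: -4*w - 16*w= -20*w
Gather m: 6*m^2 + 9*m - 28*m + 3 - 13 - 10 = 6*m^2 - 19*m - 20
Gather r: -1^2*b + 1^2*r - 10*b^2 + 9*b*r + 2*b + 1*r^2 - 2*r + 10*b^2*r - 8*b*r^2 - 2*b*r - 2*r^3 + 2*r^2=-10*b^2 + b - 2*r^3 + r^2*(3 - 8*b) + r*(10*b^2 + 7*b - 1)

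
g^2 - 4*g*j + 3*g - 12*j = (g + 3)*(g - 4*j)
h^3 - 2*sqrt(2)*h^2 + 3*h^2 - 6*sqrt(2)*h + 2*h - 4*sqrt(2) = (h + 1)*(h + 2)*(h - 2*sqrt(2))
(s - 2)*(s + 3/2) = s^2 - s/2 - 3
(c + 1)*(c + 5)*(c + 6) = c^3 + 12*c^2 + 41*c + 30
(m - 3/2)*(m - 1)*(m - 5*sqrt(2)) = m^3 - 5*sqrt(2)*m^2 - 5*m^2/2 + 3*m/2 + 25*sqrt(2)*m/2 - 15*sqrt(2)/2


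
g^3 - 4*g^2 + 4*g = g*(g - 2)^2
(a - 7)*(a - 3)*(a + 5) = a^3 - 5*a^2 - 29*a + 105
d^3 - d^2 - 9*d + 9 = (d - 3)*(d - 1)*(d + 3)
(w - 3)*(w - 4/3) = w^2 - 13*w/3 + 4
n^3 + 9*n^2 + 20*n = n*(n + 4)*(n + 5)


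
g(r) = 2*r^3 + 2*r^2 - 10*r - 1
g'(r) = 6*r^2 + 4*r - 10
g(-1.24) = 10.66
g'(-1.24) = -5.73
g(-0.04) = -0.60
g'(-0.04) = -10.15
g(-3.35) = -20.25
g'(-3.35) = 43.94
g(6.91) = 685.27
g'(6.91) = 304.13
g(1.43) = -5.36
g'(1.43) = 7.99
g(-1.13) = 9.97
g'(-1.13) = -6.86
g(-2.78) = -0.71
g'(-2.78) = 25.25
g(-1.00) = 9.00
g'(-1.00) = -8.00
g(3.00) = 41.00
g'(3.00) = 56.00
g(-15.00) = -6151.00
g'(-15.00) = 1280.00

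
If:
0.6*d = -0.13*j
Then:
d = -0.216666666666667*j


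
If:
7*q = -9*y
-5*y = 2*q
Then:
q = 0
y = 0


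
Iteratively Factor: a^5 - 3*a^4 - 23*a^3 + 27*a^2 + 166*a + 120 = (a - 4)*(a^4 + a^3 - 19*a^2 - 49*a - 30) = (a - 4)*(a + 1)*(a^3 - 19*a - 30) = (a - 4)*(a + 1)*(a + 3)*(a^2 - 3*a - 10) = (a - 5)*(a - 4)*(a + 1)*(a + 3)*(a + 2)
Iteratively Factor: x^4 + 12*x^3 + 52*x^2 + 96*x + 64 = (x + 2)*(x^3 + 10*x^2 + 32*x + 32) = (x + 2)^2*(x^2 + 8*x + 16) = (x + 2)^2*(x + 4)*(x + 4)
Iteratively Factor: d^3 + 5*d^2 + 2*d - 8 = (d + 4)*(d^2 + d - 2) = (d + 2)*(d + 4)*(d - 1)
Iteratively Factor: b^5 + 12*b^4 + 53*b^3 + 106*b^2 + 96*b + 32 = (b + 4)*(b^4 + 8*b^3 + 21*b^2 + 22*b + 8) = (b + 2)*(b + 4)*(b^3 + 6*b^2 + 9*b + 4) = (b + 1)*(b + 2)*(b + 4)*(b^2 + 5*b + 4) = (b + 1)^2*(b + 2)*(b + 4)*(b + 4)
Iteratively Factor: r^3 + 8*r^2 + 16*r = (r)*(r^2 + 8*r + 16) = r*(r + 4)*(r + 4)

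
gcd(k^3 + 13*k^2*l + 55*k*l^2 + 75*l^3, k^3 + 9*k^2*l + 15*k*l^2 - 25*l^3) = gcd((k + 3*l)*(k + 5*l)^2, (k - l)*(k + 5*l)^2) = k^2 + 10*k*l + 25*l^2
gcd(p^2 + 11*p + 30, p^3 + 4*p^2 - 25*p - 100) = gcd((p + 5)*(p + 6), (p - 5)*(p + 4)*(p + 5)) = p + 5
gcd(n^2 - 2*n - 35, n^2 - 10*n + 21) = n - 7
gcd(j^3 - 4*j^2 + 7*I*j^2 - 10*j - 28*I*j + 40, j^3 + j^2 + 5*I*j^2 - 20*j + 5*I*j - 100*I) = j^2 + j*(-4 + 5*I) - 20*I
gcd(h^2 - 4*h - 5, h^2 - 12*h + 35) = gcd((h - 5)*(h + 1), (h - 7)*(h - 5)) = h - 5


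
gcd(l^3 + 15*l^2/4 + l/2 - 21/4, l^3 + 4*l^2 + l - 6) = l^2 + 2*l - 3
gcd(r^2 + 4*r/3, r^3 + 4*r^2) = r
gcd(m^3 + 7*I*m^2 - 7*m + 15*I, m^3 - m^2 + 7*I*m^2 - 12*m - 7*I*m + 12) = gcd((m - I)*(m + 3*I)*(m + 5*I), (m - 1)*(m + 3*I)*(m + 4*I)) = m + 3*I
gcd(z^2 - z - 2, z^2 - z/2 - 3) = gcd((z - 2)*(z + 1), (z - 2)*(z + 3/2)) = z - 2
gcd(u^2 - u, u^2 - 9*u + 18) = 1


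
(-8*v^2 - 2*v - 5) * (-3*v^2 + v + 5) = 24*v^4 - 2*v^3 - 27*v^2 - 15*v - 25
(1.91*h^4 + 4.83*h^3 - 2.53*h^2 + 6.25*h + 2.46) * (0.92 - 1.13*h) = -2.1583*h^5 - 3.7007*h^4 + 7.3025*h^3 - 9.3901*h^2 + 2.9702*h + 2.2632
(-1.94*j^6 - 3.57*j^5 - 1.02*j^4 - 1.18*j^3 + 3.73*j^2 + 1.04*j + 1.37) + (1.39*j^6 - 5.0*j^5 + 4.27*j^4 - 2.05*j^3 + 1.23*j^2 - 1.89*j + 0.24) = -0.55*j^6 - 8.57*j^5 + 3.25*j^4 - 3.23*j^3 + 4.96*j^2 - 0.85*j + 1.61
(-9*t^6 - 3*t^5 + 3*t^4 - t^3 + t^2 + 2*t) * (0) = 0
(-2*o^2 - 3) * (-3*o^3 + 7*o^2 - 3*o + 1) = 6*o^5 - 14*o^4 + 15*o^3 - 23*o^2 + 9*o - 3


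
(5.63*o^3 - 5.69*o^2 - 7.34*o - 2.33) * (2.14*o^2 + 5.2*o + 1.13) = 12.0482*o^5 + 17.0994*o^4 - 38.9337*o^3 - 49.5839*o^2 - 20.4102*o - 2.6329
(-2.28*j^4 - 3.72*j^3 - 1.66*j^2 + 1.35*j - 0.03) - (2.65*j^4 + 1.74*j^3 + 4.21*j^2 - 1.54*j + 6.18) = -4.93*j^4 - 5.46*j^3 - 5.87*j^2 + 2.89*j - 6.21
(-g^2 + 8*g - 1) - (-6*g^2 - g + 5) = 5*g^2 + 9*g - 6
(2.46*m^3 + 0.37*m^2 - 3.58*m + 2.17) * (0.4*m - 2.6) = 0.984*m^4 - 6.248*m^3 - 2.394*m^2 + 10.176*m - 5.642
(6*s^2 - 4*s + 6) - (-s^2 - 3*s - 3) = 7*s^2 - s + 9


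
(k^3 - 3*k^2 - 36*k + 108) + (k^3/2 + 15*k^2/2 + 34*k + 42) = 3*k^3/2 + 9*k^2/2 - 2*k + 150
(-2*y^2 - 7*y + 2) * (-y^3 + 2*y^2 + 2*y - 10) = 2*y^5 + 3*y^4 - 20*y^3 + 10*y^2 + 74*y - 20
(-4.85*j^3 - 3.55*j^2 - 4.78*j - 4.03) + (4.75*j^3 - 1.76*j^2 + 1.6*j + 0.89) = -0.0999999999999996*j^3 - 5.31*j^2 - 3.18*j - 3.14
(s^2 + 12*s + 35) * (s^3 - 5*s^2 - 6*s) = s^5 + 7*s^4 - 31*s^3 - 247*s^2 - 210*s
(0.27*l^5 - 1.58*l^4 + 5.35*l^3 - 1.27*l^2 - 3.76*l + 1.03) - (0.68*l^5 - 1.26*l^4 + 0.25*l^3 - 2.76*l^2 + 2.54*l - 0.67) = -0.41*l^5 - 0.32*l^4 + 5.1*l^3 + 1.49*l^2 - 6.3*l + 1.7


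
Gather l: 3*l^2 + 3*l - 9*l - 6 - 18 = 3*l^2 - 6*l - 24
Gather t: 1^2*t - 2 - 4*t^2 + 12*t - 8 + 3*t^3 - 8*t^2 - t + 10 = 3*t^3 - 12*t^2 + 12*t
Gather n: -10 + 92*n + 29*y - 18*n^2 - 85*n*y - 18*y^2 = -18*n^2 + n*(92 - 85*y) - 18*y^2 + 29*y - 10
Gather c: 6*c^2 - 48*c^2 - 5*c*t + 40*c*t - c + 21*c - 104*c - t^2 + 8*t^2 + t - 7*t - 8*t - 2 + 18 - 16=-42*c^2 + c*(35*t - 84) + 7*t^2 - 14*t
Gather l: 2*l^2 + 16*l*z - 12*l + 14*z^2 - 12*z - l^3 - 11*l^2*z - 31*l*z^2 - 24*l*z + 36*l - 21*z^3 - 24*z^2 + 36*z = -l^3 + l^2*(2 - 11*z) + l*(-31*z^2 - 8*z + 24) - 21*z^3 - 10*z^2 + 24*z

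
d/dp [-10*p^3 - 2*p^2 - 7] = 2*p*(-15*p - 2)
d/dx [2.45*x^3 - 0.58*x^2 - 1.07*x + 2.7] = 7.35*x^2 - 1.16*x - 1.07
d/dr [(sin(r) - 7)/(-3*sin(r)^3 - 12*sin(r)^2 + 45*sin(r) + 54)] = (2*sin(r)^3 - 17*sin(r)^2 - 56*sin(r) + 123)*cos(r)/(3*(sin(r)^3 + 4*sin(r)^2 - 15*sin(r) - 18)^2)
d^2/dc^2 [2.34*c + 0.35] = 0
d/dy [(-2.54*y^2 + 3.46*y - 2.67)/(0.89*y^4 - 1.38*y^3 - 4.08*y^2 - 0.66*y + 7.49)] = (4.5212*y^5 - 12.7434*y^4 + 19.0548*y^3 + 4.7394*y^2 - 59.8364*y + 24.1532)/(0.7921*y^8 - 2.4564*y^7 - 5.358*y^6 + 10.086*y^5 + 31.8002*y^4 - 15.2868*y^3 - 60.6828*y^2 - 9.8868*y + 56.1001)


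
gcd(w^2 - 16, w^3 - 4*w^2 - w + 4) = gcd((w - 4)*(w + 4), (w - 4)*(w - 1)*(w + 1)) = w - 4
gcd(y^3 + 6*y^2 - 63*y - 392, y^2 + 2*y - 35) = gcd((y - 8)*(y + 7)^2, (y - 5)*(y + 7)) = y + 7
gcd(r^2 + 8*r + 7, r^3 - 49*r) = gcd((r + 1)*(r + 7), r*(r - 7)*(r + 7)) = r + 7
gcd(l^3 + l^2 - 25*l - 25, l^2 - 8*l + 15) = l - 5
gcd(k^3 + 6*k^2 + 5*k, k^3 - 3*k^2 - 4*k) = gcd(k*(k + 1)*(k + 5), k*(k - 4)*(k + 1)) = k^2 + k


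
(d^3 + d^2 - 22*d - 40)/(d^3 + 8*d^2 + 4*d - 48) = (d^2 - 3*d - 10)/(d^2 + 4*d - 12)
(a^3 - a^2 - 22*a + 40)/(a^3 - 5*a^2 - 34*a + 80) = (a - 4)/(a - 8)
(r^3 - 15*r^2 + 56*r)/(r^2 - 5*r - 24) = r*(r - 7)/(r + 3)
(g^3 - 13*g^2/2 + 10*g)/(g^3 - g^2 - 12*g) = (g - 5/2)/(g + 3)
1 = 1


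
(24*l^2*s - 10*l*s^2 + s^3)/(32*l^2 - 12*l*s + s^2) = s*(-6*l + s)/(-8*l + s)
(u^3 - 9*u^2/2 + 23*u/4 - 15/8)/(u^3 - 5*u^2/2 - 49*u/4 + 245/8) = (4*u^2 - 8*u + 3)/(4*u^2 - 49)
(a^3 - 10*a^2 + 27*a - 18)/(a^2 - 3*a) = a - 7 + 6/a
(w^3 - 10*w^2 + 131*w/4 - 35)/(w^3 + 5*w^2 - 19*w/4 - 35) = (2*w^2 - 15*w + 28)/(2*w^2 + 15*w + 28)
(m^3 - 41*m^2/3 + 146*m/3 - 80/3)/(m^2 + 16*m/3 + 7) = (3*m^3 - 41*m^2 + 146*m - 80)/(3*m^2 + 16*m + 21)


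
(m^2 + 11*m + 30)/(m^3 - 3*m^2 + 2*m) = (m^2 + 11*m + 30)/(m*(m^2 - 3*m + 2))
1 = 1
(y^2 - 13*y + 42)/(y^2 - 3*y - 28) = (y - 6)/(y + 4)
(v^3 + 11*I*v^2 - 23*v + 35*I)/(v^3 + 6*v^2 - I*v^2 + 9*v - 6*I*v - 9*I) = (v^2 + 12*I*v - 35)/(v^2 + 6*v + 9)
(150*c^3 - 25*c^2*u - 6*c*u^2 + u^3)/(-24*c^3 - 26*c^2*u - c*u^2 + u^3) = (-25*c^2 + u^2)/(4*c^2 + 5*c*u + u^2)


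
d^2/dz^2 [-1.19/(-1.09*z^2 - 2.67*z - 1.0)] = (-2.827678*z^2 - 6.926514*z + 1.19*(2.18*z + 2.67)*(4.36*z + 5.34) - 2.5942)/(1.09*z^2 + 2.67*z + 1.0)^3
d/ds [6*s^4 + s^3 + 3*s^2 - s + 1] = 24*s^3 + 3*s^2 + 6*s - 1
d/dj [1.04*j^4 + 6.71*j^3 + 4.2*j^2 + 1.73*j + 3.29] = 4.16*j^3 + 20.13*j^2 + 8.4*j + 1.73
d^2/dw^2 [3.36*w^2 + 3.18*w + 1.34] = 6.72000000000000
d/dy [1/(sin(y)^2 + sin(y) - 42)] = -(2*sin(y) + 1)*cos(y)/(sin(y)^2 + sin(y) - 42)^2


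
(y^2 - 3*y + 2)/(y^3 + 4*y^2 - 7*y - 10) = (y - 1)/(y^2 + 6*y + 5)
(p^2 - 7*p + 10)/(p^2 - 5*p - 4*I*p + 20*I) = (p - 2)/(p - 4*I)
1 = 1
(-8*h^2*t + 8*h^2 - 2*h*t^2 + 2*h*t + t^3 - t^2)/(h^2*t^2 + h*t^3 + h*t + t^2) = (-8*h^2*t + 8*h^2 - 2*h*t^2 + 2*h*t + t^3 - t^2)/(t*(h^2*t + h*t^2 + h + t))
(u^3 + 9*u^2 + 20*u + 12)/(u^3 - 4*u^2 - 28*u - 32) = (u^2 + 7*u + 6)/(u^2 - 6*u - 16)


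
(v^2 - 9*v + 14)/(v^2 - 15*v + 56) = (v - 2)/(v - 8)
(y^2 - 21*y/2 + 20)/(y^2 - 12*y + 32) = (y - 5/2)/(y - 4)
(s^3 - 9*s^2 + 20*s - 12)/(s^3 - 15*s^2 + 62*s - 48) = (s - 2)/(s - 8)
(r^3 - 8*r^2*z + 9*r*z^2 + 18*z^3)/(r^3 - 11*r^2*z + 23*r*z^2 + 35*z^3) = (r^2 - 9*r*z + 18*z^2)/(r^2 - 12*r*z + 35*z^2)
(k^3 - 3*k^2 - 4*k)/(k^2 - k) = (k^2 - 3*k - 4)/(k - 1)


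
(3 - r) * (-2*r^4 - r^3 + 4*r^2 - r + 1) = 2*r^5 - 5*r^4 - 7*r^3 + 13*r^2 - 4*r + 3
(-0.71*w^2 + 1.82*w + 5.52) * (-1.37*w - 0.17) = 0.9727*w^3 - 2.3727*w^2 - 7.8718*w - 0.9384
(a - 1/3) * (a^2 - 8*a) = a^3 - 25*a^2/3 + 8*a/3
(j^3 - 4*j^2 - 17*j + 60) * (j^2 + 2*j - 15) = j^5 - 2*j^4 - 40*j^3 + 86*j^2 + 375*j - 900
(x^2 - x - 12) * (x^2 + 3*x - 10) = x^4 + 2*x^3 - 25*x^2 - 26*x + 120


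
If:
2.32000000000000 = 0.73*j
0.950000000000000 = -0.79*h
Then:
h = -1.20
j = 3.18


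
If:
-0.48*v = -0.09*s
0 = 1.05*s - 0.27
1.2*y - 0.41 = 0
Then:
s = 0.26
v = 0.05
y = 0.34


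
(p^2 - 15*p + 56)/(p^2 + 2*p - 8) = (p^2 - 15*p + 56)/(p^2 + 2*p - 8)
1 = 1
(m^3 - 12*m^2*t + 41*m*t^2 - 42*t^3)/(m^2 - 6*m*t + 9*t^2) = (-m^2 + 9*m*t - 14*t^2)/(-m + 3*t)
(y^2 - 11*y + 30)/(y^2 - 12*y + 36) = (y - 5)/(y - 6)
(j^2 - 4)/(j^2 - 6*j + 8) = (j + 2)/(j - 4)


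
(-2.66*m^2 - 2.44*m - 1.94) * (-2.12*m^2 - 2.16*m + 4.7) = 5.6392*m^4 + 10.9184*m^3 - 3.1188*m^2 - 7.2776*m - 9.118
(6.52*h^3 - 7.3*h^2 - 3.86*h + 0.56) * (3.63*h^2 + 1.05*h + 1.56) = 23.6676*h^5 - 19.653*h^4 - 11.5056*h^3 - 13.4082*h^2 - 5.4336*h + 0.8736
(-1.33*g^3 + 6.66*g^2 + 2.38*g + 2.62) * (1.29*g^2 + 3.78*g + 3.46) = -1.7157*g^5 + 3.564*g^4 + 23.6432*g^3 + 35.4198*g^2 + 18.1384*g + 9.0652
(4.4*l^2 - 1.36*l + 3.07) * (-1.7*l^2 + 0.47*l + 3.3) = -7.48*l^4 + 4.38*l^3 + 8.6618*l^2 - 3.0451*l + 10.131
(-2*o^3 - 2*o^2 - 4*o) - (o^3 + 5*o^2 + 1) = -3*o^3 - 7*o^2 - 4*o - 1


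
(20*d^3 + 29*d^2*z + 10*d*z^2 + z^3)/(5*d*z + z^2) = 4*d^2/z + 5*d + z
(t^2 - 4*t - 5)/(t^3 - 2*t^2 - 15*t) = (t + 1)/(t*(t + 3))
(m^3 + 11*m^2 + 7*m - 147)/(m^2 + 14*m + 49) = m - 3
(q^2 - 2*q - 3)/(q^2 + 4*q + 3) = (q - 3)/(q + 3)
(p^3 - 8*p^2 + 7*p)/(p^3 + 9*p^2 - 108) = p*(p^2 - 8*p + 7)/(p^3 + 9*p^2 - 108)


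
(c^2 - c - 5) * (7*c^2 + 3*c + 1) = 7*c^4 - 4*c^3 - 37*c^2 - 16*c - 5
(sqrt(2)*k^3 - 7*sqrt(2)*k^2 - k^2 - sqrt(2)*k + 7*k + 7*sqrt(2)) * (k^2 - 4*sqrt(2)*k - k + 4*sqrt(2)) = sqrt(2)*k^5 - 8*sqrt(2)*k^4 - 9*k^4 + 10*sqrt(2)*k^3 + 72*k^3 - 55*k^2 - 24*sqrt(2)*k^2 - 64*k + 21*sqrt(2)*k + 56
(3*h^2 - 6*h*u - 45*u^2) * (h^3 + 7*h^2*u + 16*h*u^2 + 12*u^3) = 3*h^5 + 15*h^4*u - 39*h^3*u^2 - 375*h^2*u^3 - 792*h*u^4 - 540*u^5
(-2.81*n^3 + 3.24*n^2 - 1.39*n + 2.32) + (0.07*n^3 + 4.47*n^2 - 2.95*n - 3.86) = -2.74*n^3 + 7.71*n^2 - 4.34*n - 1.54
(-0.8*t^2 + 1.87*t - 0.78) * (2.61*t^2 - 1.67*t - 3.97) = -2.088*t^4 + 6.2167*t^3 - 1.9827*t^2 - 6.1213*t + 3.0966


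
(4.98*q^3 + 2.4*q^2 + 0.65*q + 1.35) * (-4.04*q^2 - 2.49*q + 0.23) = -20.1192*q^5 - 22.0962*q^4 - 7.4566*q^3 - 6.5205*q^2 - 3.212*q + 0.3105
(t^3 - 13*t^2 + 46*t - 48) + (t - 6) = t^3 - 13*t^2 + 47*t - 54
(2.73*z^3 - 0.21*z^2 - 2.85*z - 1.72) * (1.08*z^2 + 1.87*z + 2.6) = 2.9484*z^5 + 4.8783*z^4 + 3.6273*z^3 - 7.7331*z^2 - 10.6264*z - 4.472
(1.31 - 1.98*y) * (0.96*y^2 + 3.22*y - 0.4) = -1.9008*y^3 - 5.118*y^2 + 5.0102*y - 0.524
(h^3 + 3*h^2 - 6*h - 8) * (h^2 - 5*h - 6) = h^5 - 2*h^4 - 27*h^3 + 4*h^2 + 76*h + 48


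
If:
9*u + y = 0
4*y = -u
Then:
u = 0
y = 0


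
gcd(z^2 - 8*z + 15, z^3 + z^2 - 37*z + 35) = z - 5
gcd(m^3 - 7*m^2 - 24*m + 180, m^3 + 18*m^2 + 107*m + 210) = m + 5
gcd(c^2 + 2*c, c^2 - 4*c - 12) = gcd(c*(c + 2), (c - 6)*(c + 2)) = c + 2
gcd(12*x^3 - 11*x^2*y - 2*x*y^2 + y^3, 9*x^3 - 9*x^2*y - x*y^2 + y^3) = 3*x^2 - 2*x*y - y^2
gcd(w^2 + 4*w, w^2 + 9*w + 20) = w + 4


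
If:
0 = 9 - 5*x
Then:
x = 9/5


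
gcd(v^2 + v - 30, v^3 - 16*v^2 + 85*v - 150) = v - 5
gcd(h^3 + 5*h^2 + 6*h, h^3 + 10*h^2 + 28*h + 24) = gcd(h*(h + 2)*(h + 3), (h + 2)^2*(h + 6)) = h + 2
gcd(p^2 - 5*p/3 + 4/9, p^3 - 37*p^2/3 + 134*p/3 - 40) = p - 4/3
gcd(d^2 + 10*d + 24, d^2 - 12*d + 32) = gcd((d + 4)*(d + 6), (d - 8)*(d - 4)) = 1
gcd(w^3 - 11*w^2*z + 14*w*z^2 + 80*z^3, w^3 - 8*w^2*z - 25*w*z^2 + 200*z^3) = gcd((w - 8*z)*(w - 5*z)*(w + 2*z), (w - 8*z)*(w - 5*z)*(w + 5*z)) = w^2 - 13*w*z + 40*z^2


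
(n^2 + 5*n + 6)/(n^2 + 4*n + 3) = (n + 2)/(n + 1)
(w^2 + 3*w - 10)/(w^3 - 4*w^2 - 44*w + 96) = (w + 5)/(w^2 - 2*w - 48)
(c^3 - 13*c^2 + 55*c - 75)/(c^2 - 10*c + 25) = c - 3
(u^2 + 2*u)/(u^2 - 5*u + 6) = u*(u + 2)/(u^2 - 5*u + 6)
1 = 1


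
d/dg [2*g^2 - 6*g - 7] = 4*g - 6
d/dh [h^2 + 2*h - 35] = 2*h + 2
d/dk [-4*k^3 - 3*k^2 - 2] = 6*k*(-2*k - 1)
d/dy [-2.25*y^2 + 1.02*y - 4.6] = 1.02 - 4.5*y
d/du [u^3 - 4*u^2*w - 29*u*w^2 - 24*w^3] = 3*u^2 - 8*u*w - 29*w^2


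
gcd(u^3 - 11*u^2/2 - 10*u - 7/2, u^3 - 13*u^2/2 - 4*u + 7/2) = u^2 - 6*u - 7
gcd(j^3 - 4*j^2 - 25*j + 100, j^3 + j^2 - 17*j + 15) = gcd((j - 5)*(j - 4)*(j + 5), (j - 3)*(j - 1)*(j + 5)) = j + 5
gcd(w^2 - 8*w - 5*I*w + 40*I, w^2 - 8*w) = w - 8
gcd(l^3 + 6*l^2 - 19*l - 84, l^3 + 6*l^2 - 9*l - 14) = l + 7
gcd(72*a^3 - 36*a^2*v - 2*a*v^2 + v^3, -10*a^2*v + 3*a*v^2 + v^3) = -2*a + v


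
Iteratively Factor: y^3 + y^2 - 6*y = (y - 2)*(y^2 + 3*y) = (y - 2)*(y + 3)*(y)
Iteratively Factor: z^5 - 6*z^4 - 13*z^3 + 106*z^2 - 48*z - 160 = (z - 2)*(z^4 - 4*z^3 - 21*z^2 + 64*z + 80) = (z - 2)*(z + 4)*(z^3 - 8*z^2 + 11*z + 20) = (z - 2)*(z + 1)*(z + 4)*(z^2 - 9*z + 20) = (z - 5)*(z - 2)*(z + 1)*(z + 4)*(z - 4)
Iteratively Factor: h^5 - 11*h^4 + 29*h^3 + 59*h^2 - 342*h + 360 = (h - 5)*(h^4 - 6*h^3 - h^2 + 54*h - 72) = (h - 5)*(h - 3)*(h^3 - 3*h^2 - 10*h + 24) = (h - 5)*(h - 3)*(h + 3)*(h^2 - 6*h + 8) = (h - 5)*(h - 4)*(h - 3)*(h + 3)*(h - 2)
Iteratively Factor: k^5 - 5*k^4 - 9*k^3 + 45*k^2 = (k - 5)*(k^4 - 9*k^2) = k*(k - 5)*(k^3 - 9*k) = k*(k - 5)*(k - 3)*(k^2 + 3*k) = k^2*(k - 5)*(k - 3)*(k + 3)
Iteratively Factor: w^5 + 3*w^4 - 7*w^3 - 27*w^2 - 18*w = (w + 2)*(w^4 + w^3 - 9*w^2 - 9*w) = (w + 2)*(w + 3)*(w^3 - 2*w^2 - 3*w) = w*(w + 2)*(w + 3)*(w^2 - 2*w - 3) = w*(w + 1)*(w + 2)*(w + 3)*(w - 3)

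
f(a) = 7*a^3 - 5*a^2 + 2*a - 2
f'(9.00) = 1613.00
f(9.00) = 4714.00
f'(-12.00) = 3146.00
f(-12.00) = -12842.00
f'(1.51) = 34.78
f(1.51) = 13.72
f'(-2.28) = 133.97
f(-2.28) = -115.52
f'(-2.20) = 125.64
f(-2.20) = -105.14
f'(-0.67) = 18.13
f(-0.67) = -7.69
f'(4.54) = 389.44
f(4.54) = 559.06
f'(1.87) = 56.73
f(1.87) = 30.03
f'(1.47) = 32.68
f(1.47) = 12.37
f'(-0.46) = 11.04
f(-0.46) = -4.66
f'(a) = 21*a^2 - 10*a + 2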